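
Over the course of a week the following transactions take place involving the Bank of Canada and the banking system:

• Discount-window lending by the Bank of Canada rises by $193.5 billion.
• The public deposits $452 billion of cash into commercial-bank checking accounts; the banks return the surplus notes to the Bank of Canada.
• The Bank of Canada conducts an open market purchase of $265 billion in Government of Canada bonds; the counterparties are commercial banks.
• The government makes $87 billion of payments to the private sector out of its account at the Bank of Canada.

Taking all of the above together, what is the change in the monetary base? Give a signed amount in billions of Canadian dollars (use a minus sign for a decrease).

Discount-window loan $193.5 billion: Bank of Canada balance sheet expands → +$193.5B.
Currency deposit $452 billion: just a shift between currency and reserves — both are base money → 0.
OMO purchase (from banks) $265 billion: Bank of Canada balance sheet expands → +$265B.
Government spending $87 billion: a non-base liability converts back to reserves → +$87B.
Net: 193.5 + 0 + 265 + 87 = +$545.5 billion.

+$545.5 billion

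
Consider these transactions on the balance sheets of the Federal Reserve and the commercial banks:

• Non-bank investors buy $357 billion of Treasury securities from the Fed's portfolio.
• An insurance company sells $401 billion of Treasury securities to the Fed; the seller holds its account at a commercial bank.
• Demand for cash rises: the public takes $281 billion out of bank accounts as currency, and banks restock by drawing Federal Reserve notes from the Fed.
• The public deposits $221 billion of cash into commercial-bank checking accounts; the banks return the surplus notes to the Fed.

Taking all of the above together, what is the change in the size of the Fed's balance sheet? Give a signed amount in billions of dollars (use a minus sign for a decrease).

+$44 billion

Asset sale (to non-banks) $357 billion: a Fed asset is shed → −$357B.
Asset purchase (from non-banks) $401 billion: a Fed asset is acquired → +$401B.
Currency withdrawal $281 billion: only the composition of liabilities changes → 0.
Currency deposit $221 billion: only the composition of liabilities changes → 0.
Net: −357 + 401 + 0 + 0 = +$44 billion.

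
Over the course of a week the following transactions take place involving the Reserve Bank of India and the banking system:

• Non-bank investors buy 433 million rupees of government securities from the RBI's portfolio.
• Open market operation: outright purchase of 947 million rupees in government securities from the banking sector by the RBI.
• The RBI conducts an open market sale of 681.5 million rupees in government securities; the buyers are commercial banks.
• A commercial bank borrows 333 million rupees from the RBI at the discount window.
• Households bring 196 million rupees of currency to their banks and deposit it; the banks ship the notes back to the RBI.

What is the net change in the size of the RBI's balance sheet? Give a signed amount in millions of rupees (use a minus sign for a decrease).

+165.5 million

Asset sale (to non-banks) 433 million rupees: an RBI asset is shed → −433M.
OMO purchase (from banks) 947 million rupees: an RBI asset is acquired → +947M.
OMO sale (to banks) 681.5 million rupees: an RBI asset is shed → −681.5M.
Discount-window loan 333 million rupees: an RBI asset is acquired → +333M.
Currency deposit 196 million rupees: only the composition of liabilities changes → 0.
Net: −433 + 947 − 681.5 + 333 + 0 = +165.5 million.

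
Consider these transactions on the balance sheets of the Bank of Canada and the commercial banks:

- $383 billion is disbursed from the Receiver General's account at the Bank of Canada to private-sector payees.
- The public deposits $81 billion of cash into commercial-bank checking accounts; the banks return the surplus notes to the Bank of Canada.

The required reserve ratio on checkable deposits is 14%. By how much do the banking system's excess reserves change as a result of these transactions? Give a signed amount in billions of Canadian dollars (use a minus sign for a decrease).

Government spending $383 billion: reserves +$383B, deposits +$383B.
Currency deposit $81 billion: reserves +$81B, deposits +$81B.
Totals: Δreserves = +$464B, Δdeposits = +$464B.
Δrequired reserves = 14% × +$464B = +$64.96B.
Δexcess reserves = Δreserves − Δrequired = +$464B − (+$64.96B) = +$399.04 billion.

+$399.04 billion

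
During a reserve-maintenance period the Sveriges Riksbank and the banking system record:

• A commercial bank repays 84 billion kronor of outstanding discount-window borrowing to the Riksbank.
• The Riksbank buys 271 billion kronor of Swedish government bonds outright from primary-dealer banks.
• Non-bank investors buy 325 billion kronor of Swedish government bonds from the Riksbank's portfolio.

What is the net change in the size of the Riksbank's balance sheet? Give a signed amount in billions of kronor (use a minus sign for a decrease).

-138 billion

Discount-window repayment 84 billion kronor: a Riksbank asset is shed → −84B.
OMO purchase (from banks) 271 billion kronor: a Riksbank asset is acquired → +271B.
Asset sale (to non-banks) 325 billion kronor: a Riksbank asset is shed → −325B.
Net: −84 + 271 − 325 = -138 billion.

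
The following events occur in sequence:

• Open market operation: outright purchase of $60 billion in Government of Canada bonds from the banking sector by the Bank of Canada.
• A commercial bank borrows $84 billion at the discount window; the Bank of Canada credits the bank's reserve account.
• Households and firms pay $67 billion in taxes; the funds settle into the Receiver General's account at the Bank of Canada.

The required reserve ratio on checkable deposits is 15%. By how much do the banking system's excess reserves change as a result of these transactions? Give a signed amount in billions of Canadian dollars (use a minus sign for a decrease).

+$87.05 billion

OMO purchase (from banks) $60 billion: reserves +$60B, deposits 0.
Discount-window loan $84 billion: reserves +$84B, deposits 0.
Government account inflow $67 billion: reserves −$67B, deposits −$67B.
Totals: Δreserves = +$77B, Δdeposits = −$67B.
Δrequired reserves = 15% × −$67B = −$10.05B.
Δexcess reserves = Δreserves − Δrequired = +$77B − (−$10.05B) = +$87.05 billion.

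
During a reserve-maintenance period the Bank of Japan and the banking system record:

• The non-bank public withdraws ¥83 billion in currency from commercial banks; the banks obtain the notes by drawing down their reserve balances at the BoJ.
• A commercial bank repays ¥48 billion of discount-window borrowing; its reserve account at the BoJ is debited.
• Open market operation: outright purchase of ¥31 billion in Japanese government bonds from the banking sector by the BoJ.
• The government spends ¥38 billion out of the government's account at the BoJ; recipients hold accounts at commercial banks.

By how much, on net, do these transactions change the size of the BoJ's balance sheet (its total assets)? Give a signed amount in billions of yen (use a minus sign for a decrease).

-¥17 billion

Currency withdrawal ¥83 billion: only the composition of liabilities changes → 0.
Discount-window repayment ¥48 billion: a BoJ asset is shed → −¥48B.
OMO purchase (from banks) ¥31 billion: a BoJ asset is acquired → +¥31B.
Government spending ¥38 billion: only the composition of liabilities changes → 0.
Net: 0 − 48 + 31 + 0 = -¥17 billion.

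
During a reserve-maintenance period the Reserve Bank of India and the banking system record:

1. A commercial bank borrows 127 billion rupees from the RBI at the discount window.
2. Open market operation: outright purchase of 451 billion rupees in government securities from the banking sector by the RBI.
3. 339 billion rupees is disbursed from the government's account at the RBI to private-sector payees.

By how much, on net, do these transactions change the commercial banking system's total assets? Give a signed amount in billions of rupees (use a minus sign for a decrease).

Discount-window loan 127 billion rupees: bank balance sheets expand → +127B.
OMO purchase (from banks) 451 billion rupees: just an asset swap on bank balance sheets → 0.
Government spending 339 billion rupees: bank balance sheets expand → +339B.
Net: 127 + 0 + 339 = +466 billion.

+466 billion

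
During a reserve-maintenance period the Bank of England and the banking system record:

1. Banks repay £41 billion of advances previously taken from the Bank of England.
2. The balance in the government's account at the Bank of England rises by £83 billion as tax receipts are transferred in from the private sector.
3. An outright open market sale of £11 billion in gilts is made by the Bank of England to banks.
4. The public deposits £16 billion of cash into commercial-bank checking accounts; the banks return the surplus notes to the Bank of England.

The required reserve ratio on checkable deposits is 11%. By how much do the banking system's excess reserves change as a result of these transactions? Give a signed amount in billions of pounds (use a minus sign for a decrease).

Discount-window repayment £41 billion: reserves −£41B, deposits 0.
Government account inflow £83 billion: reserves −£83B, deposits −£83B.
OMO sale (to banks) £11 billion: reserves −£11B, deposits 0.
Currency deposit £16 billion: reserves +£16B, deposits +£16B.
Totals: Δreserves = −£119B, Δdeposits = −£67B.
Δrequired reserves = 11% × −£67B = −£7.37B.
Δexcess reserves = Δreserves − Δrequired = −£119B − (−£7.37B) = -£111.63 billion.

-£111.63 billion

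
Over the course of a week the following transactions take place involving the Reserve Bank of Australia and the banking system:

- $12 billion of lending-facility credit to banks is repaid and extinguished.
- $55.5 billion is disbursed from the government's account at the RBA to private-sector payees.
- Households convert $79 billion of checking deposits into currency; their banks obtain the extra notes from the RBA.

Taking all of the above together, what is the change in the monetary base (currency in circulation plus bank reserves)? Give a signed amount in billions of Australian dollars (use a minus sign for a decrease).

+$43.5 billion

Discount-window repayment $12 billion: RBA balance sheet contracts → −$12B.
Government spending $55.5 billion: a non-base liability converts back to reserves → +$55.5B.
Currency withdrawal $79 billion: just a shift between currency and reserves — both are base money → 0.
Net: −12 + 55.5 + 0 = +$43.5 billion.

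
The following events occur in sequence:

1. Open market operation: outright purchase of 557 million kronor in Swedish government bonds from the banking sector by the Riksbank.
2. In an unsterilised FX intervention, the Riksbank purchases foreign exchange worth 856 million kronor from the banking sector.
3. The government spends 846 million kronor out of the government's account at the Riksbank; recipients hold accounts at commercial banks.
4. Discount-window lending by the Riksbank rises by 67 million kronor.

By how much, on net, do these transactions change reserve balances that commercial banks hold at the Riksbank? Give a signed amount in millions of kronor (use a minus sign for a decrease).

+2326 million

OMO purchase (from banks) 557 million kronor: the Riksbank pays by crediting reserve accounts → +557M.
FX purchase 856 million kronor: the Riksbank pays by crediting reserve accounts → +856M.
Government spending 846 million kronor: government payments flow into bank reserve accounts → +846M.
Discount-window loan 67 million kronor: the loan is credited to the bank's reserve account → +67M.
Net: 557 + 856 + 846 + 67 = +2326 million.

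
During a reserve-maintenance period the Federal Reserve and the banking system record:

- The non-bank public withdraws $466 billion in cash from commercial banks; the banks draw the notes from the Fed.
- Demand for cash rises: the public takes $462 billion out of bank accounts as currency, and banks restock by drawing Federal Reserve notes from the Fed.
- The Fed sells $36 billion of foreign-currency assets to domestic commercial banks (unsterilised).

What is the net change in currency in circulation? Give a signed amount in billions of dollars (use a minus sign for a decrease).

+$928 billion

Currency withdrawal $466 billion: notes leave the central bank → +$466B.
Currency withdrawal $462 billion: notes leave the central bank → +$462B.
FX sale $36 billion: no currency enters or leaves circulation → 0.
Net: 466 + 462 + 0 = +$928 billion.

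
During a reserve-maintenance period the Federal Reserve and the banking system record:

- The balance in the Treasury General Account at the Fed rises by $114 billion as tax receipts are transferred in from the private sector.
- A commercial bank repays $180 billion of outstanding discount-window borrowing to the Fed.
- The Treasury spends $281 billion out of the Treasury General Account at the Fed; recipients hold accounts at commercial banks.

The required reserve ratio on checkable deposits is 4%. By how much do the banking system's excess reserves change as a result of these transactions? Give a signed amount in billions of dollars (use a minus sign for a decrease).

-$19.68 billion

Government account inflow $114 billion: reserves −$114B, deposits −$114B.
Discount-window repayment $180 billion: reserves −$180B, deposits 0.
Government spending $281 billion: reserves +$281B, deposits +$281B.
Totals: Δreserves = −$13B, Δdeposits = +$167B.
Δrequired reserves = 4% × +$167B = +$6.68B.
Δexcess reserves = Δreserves − Δrequired = −$13B − (+$6.68B) = -$19.68 billion.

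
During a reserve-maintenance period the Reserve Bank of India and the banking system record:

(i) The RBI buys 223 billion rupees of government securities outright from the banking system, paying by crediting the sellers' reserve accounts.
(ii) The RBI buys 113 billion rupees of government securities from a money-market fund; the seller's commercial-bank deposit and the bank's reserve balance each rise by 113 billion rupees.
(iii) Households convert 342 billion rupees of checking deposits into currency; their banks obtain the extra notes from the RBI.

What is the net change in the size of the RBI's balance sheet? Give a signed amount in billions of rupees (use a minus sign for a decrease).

+336 billion

OMO purchase (from banks) 223 billion rupees: an RBI asset is acquired → +223B.
Asset purchase (from non-banks) 113 billion rupees: an RBI asset is acquired → +113B.
Currency withdrawal 342 billion rupees: only the composition of liabilities changes → 0.
Net: 223 + 113 + 0 = +336 billion.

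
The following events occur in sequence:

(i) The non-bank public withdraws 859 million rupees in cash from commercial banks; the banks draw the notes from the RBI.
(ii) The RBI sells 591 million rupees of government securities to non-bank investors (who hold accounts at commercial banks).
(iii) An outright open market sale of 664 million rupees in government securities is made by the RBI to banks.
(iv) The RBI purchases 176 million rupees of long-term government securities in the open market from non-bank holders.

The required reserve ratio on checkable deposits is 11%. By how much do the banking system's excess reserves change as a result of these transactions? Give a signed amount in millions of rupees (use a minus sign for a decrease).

-1797.86 million

Currency withdrawal 859 million rupees: reserves −859M, deposits −859M.
Asset sale (to non-banks) 591 million rupees: reserves −591M, deposits −591M.
OMO sale (to banks) 664 million rupees: reserves −664M, deposits 0.
Asset purchase (from non-banks) 176 million rupees: reserves +176M, deposits +176M.
Totals: Δreserves = −1938M, Δdeposits = −1274M.
Δrequired reserves = 11% × −1274M = −140.14M.
Δexcess reserves = Δreserves − Δrequired = −1938M − (−140.14M) = -1797.86 million.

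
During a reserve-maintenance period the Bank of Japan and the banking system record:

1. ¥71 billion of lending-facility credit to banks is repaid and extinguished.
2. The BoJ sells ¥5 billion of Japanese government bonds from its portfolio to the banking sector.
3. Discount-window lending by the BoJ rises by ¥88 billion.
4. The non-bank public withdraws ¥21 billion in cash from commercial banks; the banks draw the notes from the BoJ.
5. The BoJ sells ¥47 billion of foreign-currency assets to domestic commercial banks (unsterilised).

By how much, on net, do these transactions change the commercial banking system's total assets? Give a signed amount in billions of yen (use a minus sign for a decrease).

-¥4 billion

BoJ balance sheet:
  Assets:      Securities −¥5B, Loans to banks +¥17B, Foreign assets −¥47B
  Liabilities: Bank reserves −¥56B, Currency in circulation +¥21B
Commercial banking system:
  Assets:      Reserves at CB −¥56B, Securities +¥5B, Foreign assets +¥47B
  Liabilities: Checkable deposits −¥21B, Borrowings from CB +¥17B
Change in total bank assets = -¥4 billion.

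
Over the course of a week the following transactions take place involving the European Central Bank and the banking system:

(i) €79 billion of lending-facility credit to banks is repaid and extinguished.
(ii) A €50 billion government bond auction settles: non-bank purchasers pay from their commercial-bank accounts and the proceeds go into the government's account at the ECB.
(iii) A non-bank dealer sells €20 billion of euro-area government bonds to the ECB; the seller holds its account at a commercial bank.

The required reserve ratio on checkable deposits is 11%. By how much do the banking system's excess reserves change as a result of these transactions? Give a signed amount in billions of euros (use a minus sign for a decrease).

Discount-window repayment €79 billion: reserves −€79B, deposits 0.
Government account inflow €50 billion: reserves −€50B, deposits −€50B.
Asset purchase (from non-banks) €20 billion: reserves +€20B, deposits +€20B.
Totals: Δreserves = −€109B, Δdeposits = −€30B.
Δrequired reserves = 11% × −€30B = −€3.3B.
Δexcess reserves = Δreserves − Δrequired = −€109B − (−€3.3B) = -€105.7 billion.

-€105.7 billion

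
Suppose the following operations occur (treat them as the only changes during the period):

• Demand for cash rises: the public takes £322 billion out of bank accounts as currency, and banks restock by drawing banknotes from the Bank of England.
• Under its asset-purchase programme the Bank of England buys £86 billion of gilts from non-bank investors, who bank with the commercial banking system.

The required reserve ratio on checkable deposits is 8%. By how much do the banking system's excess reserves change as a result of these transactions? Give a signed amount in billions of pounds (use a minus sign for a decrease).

Currency withdrawal £322 billion: reserves −£322B, deposits −£322B.
Asset purchase (from non-banks) £86 billion: reserves +£86B, deposits +£86B.
Totals: Δreserves = −£236B, Δdeposits = −£236B.
Δrequired reserves = 8% × −£236B = −£18.88B.
Δexcess reserves = Δreserves − Δrequired = −£236B − (−£18.88B) = -£217.12 billion.

-£217.12 billion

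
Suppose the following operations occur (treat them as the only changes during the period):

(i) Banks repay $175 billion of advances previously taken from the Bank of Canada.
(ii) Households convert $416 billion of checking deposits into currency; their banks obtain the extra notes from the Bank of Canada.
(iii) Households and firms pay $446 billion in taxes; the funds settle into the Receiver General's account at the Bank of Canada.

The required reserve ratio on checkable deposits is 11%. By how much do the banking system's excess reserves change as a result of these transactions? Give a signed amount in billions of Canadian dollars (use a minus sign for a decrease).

Discount-window repayment $175 billion: reserves −$175B, deposits 0.
Currency withdrawal $416 billion: reserves −$416B, deposits −$416B.
Government account inflow $446 billion: reserves −$446B, deposits −$446B.
Totals: Δreserves = −$1037B, Δdeposits = −$862B.
Δrequired reserves = 11% × −$862B = −$94.82B.
Δexcess reserves = Δreserves − Δrequired = −$1037B − (−$94.82B) = -$942.18 billion.

-$942.18 billion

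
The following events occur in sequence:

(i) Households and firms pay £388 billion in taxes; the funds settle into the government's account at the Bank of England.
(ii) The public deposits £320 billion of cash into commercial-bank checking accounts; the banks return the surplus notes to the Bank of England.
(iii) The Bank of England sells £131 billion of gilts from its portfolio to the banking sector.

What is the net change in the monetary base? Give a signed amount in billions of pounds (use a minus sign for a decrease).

-£519 billion

Bank of England balance sheet:
  Assets:      Securities −£131B
  Liabilities: Bank reserves −£199B, Currency in circulation −£320B, Government deposits +£388B
Monetary base = currency + reserves: −£320B + (−£199B) = -£519 billion.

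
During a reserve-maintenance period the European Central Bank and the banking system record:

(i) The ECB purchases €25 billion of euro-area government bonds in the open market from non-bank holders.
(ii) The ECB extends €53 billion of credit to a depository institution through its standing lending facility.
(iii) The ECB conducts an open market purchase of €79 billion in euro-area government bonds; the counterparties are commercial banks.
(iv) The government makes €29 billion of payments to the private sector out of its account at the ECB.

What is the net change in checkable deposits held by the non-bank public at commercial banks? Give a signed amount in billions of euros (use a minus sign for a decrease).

Asset purchase (from non-banks) €25 billion: non-bank counterparties' bank balances rise → +€25B.
Discount-window loan €53 billion: the counterparty is a bank, so public deposits are unchanged → 0.
OMO purchase (from banks) €79 billion: the counterparty is a bank, so public deposits are unchanged → 0.
Government spending €29 billion: non-bank counterparties' bank balances rise → +€29B.
Net: 25 + 0 + 0 + 29 = +€54 billion.

+€54 billion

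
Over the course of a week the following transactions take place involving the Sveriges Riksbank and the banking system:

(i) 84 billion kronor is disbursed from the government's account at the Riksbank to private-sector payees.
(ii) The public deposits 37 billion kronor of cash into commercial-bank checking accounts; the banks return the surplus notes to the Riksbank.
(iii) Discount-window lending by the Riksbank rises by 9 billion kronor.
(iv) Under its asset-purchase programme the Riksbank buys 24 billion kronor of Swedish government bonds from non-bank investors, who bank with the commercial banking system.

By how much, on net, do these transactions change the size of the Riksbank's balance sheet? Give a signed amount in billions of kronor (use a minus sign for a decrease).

+33 billion

Riksbank balance sheet:
  Assets:      Securities +24B, Loans to banks +9B
  Liabilities: Bank reserves +154B, Currency in circulation −37B, Government deposits −84B
Commercial banking system:
  Assets:      Reserves at CB +154B
  Liabilities: Checkable deposits +145B, Borrowings from CB +9B
Change in total Riksbank assets = +33 billion.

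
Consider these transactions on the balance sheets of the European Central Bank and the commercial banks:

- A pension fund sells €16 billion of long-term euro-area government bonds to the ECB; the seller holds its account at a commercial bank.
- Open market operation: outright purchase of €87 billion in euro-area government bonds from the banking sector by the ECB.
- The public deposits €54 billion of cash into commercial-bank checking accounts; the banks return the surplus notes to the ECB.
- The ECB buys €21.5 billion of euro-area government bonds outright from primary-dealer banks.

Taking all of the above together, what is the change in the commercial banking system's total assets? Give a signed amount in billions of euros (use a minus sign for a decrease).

Asset purchase (from non-banks) €16 billion: bank balance sheets expand → +€16B.
OMO purchase (from banks) €87 billion: just an asset swap on bank balance sheets → 0.
Currency deposit €54 billion: bank balance sheets expand → +€54B.
OMO purchase (from banks) €21.5 billion: just an asset swap on bank balance sheets → 0.
Net: 16 + 0 + 54 + 0 = +€70 billion.

+€70 billion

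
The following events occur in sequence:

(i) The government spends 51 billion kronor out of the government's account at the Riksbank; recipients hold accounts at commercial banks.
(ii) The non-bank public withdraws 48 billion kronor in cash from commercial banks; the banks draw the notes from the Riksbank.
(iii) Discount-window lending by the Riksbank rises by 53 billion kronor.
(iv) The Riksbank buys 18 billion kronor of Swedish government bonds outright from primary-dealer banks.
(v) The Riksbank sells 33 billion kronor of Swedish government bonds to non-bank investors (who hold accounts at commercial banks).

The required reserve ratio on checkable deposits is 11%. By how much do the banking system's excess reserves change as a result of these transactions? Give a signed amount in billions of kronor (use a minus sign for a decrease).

+44.3 billion

Government spending 51 billion kronor: reserves +51B, deposits +51B.
Currency withdrawal 48 billion kronor: reserves −48B, deposits −48B.
Discount-window loan 53 billion kronor: reserves +53B, deposits 0.
OMO purchase (from banks) 18 billion kronor: reserves +18B, deposits 0.
Asset sale (to non-banks) 33 billion kronor: reserves −33B, deposits −33B.
Totals: Δreserves = +41B, Δdeposits = −30B.
Δrequired reserves = 11% × −30B = −3.3B.
Δexcess reserves = Δreserves − Δrequired = +41B − (−3.3B) = +44.3 billion.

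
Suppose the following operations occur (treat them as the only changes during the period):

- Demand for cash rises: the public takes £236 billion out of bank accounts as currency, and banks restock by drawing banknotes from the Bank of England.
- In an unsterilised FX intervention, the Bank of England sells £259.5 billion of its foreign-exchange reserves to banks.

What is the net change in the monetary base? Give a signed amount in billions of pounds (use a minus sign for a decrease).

-£259.5 billion

Bank of England balance sheet:
  Assets:      Foreign assets −£259.5B
  Liabilities: Bank reserves −£495.5B, Currency in circulation +£236B
Commercial banking system:
  Assets:      Reserves at CB −£495.5B, Foreign assets +£259.5B
  Liabilities: Checkable deposits −£236B
Monetary base = currency + reserves: +£236B + (−£495.5B) = -£259.5 billion.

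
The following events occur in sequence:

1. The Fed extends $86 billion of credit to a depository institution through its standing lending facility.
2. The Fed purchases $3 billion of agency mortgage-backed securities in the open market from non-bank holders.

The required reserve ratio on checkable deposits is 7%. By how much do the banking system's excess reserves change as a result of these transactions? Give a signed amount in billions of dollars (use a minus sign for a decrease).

Discount-window loan $86 billion: reserves +$86B, deposits 0.
Asset purchase (from non-banks) $3 billion: reserves +$3B, deposits +$3B.
Totals: Δreserves = +$89B, Δdeposits = +$3B.
Δrequired reserves = 7% × +$3B = +$0.21B.
Δexcess reserves = Δreserves − Δrequired = +$89B − (+$0.21B) = +$88.79 billion.

+$88.79 billion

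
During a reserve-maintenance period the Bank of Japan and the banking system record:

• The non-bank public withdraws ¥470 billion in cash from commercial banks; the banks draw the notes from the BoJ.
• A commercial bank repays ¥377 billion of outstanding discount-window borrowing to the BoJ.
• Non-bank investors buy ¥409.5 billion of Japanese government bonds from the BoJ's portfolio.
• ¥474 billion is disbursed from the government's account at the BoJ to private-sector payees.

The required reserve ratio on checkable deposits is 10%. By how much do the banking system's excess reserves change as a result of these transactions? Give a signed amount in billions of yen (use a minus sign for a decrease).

-¥741.95 billion

Currency withdrawal ¥470 billion: reserves −¥470B, deposits −¥470B.
Discount-window repayment ¥377 billion: reserves −¥377B, deposits 0.
Asset sale (to non-banks) ¥409.5 billion: reserves −¥409.5B, deposits −¥409.5B.
Government spending ¥474 billion: reserves +¥474B, deposits +¥474B.
Totals: Δreserves = −¥782.5B, Δdeposits = −¥405.5B.
Δrequired reserves = 10% × −¥405.5B = −¥40.55B.
Δexcess reserves = Δreserves − Δrequired = −¥782.5B − (−¥40.55B) = -¥741.95 billion.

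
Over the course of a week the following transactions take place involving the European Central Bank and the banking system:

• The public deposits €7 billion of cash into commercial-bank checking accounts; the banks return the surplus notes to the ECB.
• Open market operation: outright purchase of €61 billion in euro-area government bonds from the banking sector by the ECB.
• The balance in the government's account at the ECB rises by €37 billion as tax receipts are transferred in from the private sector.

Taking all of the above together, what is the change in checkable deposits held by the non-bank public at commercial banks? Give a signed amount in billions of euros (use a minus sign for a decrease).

-€30 billion

Currency deposit €7 billion: non-bank counterparties' bank balances rise → +€7B.
OMO purchase (from banks) €61 billion: the counterparty is a bank, so public deposits are unchanged → 0.
Government account inflow €37 billion: non-bank counterparties' bank balances fall → −€37B.
Net: 7 + 0 − 37 = -€30 billion.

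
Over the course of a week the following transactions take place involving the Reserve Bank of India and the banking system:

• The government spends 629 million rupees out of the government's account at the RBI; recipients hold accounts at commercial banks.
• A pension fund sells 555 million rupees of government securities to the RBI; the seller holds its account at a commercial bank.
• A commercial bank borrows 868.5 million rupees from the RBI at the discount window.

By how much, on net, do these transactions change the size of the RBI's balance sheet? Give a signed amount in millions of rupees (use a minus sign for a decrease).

+1423.5 million

RBI balance sheet:
  Assets:      Securities +555M, Loans to banks +868.5M
  Liabilities: Bank reserves +2052.5M, Government deposits −629M
Change in total RBI assets = +1423.5 million.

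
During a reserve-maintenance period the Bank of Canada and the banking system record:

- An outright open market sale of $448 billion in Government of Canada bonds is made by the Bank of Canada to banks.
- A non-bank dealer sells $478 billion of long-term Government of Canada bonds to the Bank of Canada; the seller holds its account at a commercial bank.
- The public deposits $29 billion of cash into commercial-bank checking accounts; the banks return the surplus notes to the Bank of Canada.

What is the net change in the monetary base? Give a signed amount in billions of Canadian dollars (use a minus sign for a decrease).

+$30 billion

Bank of Canada balance sheet:
  Assets:      Securities +$30B
  Liabilities: Bank reserves +$59B, Currency in circulation −$29B
Commercial banking system:
  Assets:      Reserves at CB +$59B, Securities +$448B
  Liabilities: Checkable deposits +$507B
Monetary base = currency + reserves: −$29B + (+$59B) = +$30 billion.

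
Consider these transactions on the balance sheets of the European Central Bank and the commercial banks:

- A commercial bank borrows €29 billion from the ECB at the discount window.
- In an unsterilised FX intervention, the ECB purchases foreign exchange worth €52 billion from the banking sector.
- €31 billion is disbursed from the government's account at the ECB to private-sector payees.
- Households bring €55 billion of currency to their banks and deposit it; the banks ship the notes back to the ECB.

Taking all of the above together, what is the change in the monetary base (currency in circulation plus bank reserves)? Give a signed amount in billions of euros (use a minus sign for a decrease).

ECB balance sheet:
  Assets:      Loans to banks +€29B, Foreign assets +€52B
  Liabilities: Bank reserves +€167B, Currency in circulation −€55B, Government deposits −€31B
Commercial banking system:
  Assets:      Reserves at CB +€167B, Foreign assets −€52B
  Liabilities: Checkable deposits +€86B, Borrowings from CB +€29B
Monetary base = currency + reserves: −€55B + (+€167B) = +€112 billion.

+€112 billion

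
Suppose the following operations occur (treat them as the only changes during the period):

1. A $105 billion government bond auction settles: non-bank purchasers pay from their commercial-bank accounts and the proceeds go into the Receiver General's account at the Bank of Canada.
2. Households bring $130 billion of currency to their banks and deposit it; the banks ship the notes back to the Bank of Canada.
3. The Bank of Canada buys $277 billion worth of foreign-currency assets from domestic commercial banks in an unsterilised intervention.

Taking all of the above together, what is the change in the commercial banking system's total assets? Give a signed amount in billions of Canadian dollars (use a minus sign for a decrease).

Government account inflow $105 billion: bank balance sheets shrink → −$105B.
Currency deposit $130 billion: bank balance sheets expand → +$130B.
FX purchase $277 billion: just an asset swap on bank balance sheets → 0.
Net: −105 + 130 + 0 = +$25 billion.

+$25 billion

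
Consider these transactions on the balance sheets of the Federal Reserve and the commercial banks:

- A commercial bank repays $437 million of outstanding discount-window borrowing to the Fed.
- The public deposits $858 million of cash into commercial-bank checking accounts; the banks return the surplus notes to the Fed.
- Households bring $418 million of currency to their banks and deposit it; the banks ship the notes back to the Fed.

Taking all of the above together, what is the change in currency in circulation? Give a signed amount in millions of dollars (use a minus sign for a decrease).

-$1276 million

Fed balance sheet:
  Assets:      Loans to banks −$437M
  Liabilities: Bank reserves +$839M, Currency in circulation −$1276M
So the change in currency in circulation is -$1276 million.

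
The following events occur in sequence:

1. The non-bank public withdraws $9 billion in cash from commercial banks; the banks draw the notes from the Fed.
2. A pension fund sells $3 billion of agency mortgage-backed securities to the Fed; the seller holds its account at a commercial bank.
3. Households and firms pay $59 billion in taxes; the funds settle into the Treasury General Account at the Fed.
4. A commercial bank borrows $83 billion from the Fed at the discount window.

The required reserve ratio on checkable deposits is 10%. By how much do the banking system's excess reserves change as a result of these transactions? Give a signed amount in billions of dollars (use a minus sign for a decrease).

Currency withdrawal $9 billion: reserves −$9B, deposits −$9B.
Asset purchase (from non-banks) $3 billion: reserves +$3B, deposits +$3B.
Government account inflow $59 billion: reserves −$59B, deposits −$59B.
Discount-window loan $83 billion: reserves +$83B, deposits 0.
Totals: Δreserves = +$18B, Δdeposits = −$65B.
Δrequired reserves = 10% × −$65B = −$6.5B.
Δexcess reserves = Δreserves − Δrequired = +$18B − (−$6.5B) = +$24.5 billion.

+$24.5 billion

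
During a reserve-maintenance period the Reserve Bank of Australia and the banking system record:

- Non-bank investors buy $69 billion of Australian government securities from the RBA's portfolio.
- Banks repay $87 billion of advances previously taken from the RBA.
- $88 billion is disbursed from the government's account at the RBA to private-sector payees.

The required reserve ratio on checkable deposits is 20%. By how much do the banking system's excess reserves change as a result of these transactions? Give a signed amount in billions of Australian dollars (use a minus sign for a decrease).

-$71.8 billion

Asset sale (to non-banks) $69 billion: reserves −$69B, deposits −$69B.
Discount-window repayment $87 billion: reserves −$87B, deposits 0.
Government spending $88 billion: reserves +$88B, deposits +$88B.
Totals: Δreserves = −$68B, Δdeposits = +$19B.
Δrequired reserves = 20% × +$19B = +$3.8B.
Δexcess reserves = Δreserves − Δrequired = −$68B − (+$3.8B) = -$71.8 billion.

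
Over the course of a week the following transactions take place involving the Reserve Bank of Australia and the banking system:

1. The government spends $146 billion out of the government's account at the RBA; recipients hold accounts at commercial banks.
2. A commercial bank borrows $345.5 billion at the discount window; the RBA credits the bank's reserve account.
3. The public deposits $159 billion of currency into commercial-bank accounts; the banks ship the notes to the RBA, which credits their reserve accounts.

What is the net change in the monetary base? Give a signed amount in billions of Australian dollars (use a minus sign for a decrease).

RBA balance sheet:
  Assets:      Loans to banks +$345.5B
  Liabilities: Bank reserves +$650.5B, Currency in circulation −$159B, Government deposits −$146B
Commercial banking system:
  Assets:      Reserves at CB +$650.5B
  Liabilities: Checkable deposits +$305B, Borrowings from CB +$345.5B
Monetary base = currency + reserves: −$159B + (+$650.5B) = +$491.5 billion.

+$491.5 billion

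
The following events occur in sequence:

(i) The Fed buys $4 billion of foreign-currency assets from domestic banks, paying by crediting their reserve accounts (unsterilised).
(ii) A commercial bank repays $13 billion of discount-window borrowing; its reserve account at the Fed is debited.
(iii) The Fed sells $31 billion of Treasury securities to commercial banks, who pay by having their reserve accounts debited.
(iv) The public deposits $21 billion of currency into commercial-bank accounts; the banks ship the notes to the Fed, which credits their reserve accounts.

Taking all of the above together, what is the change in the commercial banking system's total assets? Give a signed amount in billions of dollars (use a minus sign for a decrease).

+$8 billion

FX purchase $4 billion: just an asset swap on bank balance sheets → 0.
Discount-window repayment $13 billion: bank balance sheets shrink → −$13B.
OMO sale (to banks) $31 billion: just an asset swap on bank balance sheets → 0.
Currency deposit $21 billion: bank balance sheets expand → +$21B.
Net: 0 − 13 + 0 + 21 = +$8 billion.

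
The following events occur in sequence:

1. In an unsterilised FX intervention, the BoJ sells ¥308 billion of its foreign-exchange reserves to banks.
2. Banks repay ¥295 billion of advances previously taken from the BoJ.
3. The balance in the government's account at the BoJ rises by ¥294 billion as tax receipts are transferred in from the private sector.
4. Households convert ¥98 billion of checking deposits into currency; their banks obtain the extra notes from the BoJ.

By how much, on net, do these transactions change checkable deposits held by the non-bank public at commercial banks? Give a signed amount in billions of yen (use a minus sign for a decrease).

-¥392 billion

BoJ balance sheet:
  Assets:      Loans to banks −¥295B, Foreign assets −¥308B
  Liabilities: Bank reserves −¥995B, Currency in circulation +¥98B, Government deposits +¥294B
Commercial banking system:
  Assets:      Reserves at CB −¥995B, Foreign assets +¥308B
  Liabilities: Checkable deposits −¥392B, Borrowings from CB −¥295B
So the change in checkable deposits held by the non-bank public at commercial banks is -¥392 billion.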